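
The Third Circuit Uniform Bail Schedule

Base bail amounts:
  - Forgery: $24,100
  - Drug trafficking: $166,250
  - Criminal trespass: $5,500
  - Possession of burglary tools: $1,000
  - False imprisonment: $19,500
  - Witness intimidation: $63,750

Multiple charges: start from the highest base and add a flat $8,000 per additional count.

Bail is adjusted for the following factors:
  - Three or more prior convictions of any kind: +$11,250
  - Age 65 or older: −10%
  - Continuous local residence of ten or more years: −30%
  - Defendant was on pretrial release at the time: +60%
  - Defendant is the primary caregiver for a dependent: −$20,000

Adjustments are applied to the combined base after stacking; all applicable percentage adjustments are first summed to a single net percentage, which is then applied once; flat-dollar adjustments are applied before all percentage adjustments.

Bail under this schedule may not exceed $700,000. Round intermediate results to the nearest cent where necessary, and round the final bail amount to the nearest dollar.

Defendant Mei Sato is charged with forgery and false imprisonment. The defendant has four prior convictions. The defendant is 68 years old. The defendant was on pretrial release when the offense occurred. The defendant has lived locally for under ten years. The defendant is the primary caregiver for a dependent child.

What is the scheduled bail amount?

Base amounts from the schedule: forgery $24,100; false imprisonment $19,500.
Stacking rule: highest base plus $8,000 per additional charge. Highest is forgery at $24,100; 1 additional charge → +$8,000. Combined base = $32,100.
Three or more prior convictions of any kind (+$11,250 flat): $32,100 + $11,250 = $43,350.
Defendant is the primary caregiver for a dependent (−$20,000 flat): $43,350 − $20,000 = $23,350.
Net percentage adjustment: −10% +60% = +50%. $23,350 × 1.5 = $35,025.
$35,025 is within the $700,000 maximum.

$35,025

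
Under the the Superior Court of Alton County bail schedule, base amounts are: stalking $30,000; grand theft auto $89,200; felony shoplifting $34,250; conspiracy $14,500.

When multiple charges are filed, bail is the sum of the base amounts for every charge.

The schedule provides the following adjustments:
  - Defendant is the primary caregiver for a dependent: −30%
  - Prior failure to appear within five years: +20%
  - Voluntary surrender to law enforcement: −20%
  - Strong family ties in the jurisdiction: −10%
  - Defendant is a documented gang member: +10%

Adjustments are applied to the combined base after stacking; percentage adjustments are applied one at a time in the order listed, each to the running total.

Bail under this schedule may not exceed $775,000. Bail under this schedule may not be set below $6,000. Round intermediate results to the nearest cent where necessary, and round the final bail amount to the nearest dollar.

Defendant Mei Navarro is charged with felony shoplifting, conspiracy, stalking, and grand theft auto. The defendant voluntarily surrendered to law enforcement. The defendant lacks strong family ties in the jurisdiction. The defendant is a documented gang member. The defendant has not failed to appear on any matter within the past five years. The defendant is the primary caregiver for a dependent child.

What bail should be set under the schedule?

$103,457

Base amounts from the schedule: felony shoplifting $34,250; conspiracy $14,500; stalking $30,000; grand theft auto $89,200.
Stacking rule: sum of all bases. $34,250 + $14,500 + $30,000 + $89,200 = $167,950.
Defendant is the primary caregiver for a dependent (−30%): $167,950 × 0.7 = $117,565.
Voluntary surrender to law enforcement (−20%): $117,565 × 0.8 = $94,052.
Defendant is a documented gang member (+10%): $94,052 × 1.1 = $103,457.20.
$103,457.20 is within the $775,000 maximum.
$103,457.20 is at or above the $6,000 minimum.
Rounded to the nearest dollar: $103,457.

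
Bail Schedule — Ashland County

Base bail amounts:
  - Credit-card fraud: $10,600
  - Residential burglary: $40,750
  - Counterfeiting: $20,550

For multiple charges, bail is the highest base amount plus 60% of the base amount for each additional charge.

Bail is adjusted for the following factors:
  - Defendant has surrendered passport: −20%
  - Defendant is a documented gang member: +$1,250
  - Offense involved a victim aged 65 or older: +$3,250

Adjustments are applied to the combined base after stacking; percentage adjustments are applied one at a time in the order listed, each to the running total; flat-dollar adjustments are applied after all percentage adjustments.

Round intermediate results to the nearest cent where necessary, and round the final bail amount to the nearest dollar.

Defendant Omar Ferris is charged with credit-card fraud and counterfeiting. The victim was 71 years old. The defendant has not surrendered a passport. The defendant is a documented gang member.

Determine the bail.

Base amounts from the schedule: credit-card fraud $10,600; counterfeiting $20,550.
Stacking rule: highest base plus 60% of each additional charge. Highest is counterfeiting at $20,550. Additional: $10,600 × 60% = $6,360. Combined base = $20,550 + $6,360 = $26,910.
Defendant is a documented gang member (+$1,250 flat): $26,910 + $1,250 = $28,160.
Offense involved a victim aged 65 or older (+$3,250 flat): $28,160 + $3,250 = $31,410.

$31,410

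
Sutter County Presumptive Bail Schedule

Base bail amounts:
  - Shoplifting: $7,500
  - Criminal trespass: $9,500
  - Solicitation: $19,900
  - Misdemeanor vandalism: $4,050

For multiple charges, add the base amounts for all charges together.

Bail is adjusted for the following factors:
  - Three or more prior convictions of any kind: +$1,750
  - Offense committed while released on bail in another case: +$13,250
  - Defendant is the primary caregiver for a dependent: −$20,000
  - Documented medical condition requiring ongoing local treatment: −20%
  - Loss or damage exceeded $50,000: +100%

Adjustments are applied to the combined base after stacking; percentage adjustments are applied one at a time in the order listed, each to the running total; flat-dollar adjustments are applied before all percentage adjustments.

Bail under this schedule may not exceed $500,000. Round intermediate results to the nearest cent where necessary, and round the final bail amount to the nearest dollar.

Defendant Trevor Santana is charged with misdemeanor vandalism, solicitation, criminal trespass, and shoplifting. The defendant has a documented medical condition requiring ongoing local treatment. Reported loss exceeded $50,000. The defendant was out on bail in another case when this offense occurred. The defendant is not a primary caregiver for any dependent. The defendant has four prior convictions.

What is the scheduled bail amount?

Base amounts from the schedule: misdemeanor vandalism $4,050; solicitation $19,900; criminal trespass $9,500; shoplifting $7,500.
Stacking rule: sum of all bases. $4,050 + $19,900 + $9,500 + $7,500 = $40,950.
Three or more prior convictions of any kind (+$1,750 flat): $40,950 + $1,750 = $42,700.
Offense committed while released on bail in another case (+$13,250 flat): $42,700 + $13,250 = $55,950.
Documented medical condition requiring ongoing local treatment (−20%): $55,950 × 0.8 = $44,760.
Loss or damage exceeded $50,000 (+100%): $44,760 × 2 = $89,520.
$89,520 is within the $500,000 maximum.

$89,520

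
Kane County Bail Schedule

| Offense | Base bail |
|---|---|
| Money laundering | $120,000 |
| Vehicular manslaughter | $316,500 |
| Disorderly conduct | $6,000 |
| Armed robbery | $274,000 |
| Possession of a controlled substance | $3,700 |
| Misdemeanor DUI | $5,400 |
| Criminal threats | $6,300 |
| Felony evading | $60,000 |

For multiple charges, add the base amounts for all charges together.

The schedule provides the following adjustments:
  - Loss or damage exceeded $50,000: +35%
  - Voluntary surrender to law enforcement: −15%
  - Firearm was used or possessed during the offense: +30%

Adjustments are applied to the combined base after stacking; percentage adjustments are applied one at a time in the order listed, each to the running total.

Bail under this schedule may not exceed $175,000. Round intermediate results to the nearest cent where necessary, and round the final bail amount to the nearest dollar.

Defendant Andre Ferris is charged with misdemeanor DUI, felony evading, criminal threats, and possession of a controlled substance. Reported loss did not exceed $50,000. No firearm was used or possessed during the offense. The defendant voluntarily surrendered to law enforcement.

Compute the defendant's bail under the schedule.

$64,090

Base amounts from the schedule: misdemeanor DUI $5,400; felony evading $60,000; criminal threats $6,300; possession of a controlled substance $3,700.
Stacking rule: sum of all bases. $5,400 + $60,000 + $6,300 + $3,700 = $75,400.
Voluntary surrender to law enforcement (−15%): $75,400 × 0.85 = $64,090.
$64,090 is within the $175,000 maximum.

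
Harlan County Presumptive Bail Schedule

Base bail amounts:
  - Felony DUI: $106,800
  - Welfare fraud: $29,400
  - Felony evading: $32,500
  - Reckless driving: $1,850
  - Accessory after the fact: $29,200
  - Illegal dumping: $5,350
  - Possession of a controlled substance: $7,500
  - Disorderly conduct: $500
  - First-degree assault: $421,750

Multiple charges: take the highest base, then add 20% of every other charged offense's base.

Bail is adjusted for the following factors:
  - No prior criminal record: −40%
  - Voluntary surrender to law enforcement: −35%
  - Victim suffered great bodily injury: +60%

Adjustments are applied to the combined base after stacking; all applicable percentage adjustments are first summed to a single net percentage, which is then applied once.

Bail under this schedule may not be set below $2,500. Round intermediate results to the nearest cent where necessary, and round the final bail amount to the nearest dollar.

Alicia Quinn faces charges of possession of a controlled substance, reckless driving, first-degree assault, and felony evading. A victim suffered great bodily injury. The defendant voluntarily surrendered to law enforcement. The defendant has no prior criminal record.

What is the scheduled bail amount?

Base amounts from the schedule: possession of a controlled substance $7,500; reckless driving $1,850; first-degree assault $421,750; felony evading $32,500.
Stacking rule: highest base plus 20% of each additional charge. Highest is first-degree assault at $421,750. Additional: $7,500 × 20% = $1,500; $1,850 × 20% = $370; $32,500 × 20% = $6,500. Combined base = $421,750 + $8,370 = $430,120.
Net percentage adjustment: −40% −35% +60% = −15%. $430,120 × 0.85 = $365,602.
$365,602 is at or above the $2,500 minimum.

$365,602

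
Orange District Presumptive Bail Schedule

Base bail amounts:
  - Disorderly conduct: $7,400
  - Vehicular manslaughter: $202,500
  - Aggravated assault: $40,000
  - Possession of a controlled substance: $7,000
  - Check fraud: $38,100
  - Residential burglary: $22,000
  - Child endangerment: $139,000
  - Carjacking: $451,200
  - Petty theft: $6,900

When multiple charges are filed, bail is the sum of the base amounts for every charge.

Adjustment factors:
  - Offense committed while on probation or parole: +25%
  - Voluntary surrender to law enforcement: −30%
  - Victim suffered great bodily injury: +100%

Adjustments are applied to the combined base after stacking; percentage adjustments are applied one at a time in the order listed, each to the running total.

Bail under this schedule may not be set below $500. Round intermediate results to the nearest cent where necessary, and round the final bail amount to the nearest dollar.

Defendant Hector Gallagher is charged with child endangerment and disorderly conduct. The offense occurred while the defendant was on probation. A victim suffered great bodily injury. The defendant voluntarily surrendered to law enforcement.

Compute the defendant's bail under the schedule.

Base amounts from the schedule: child endangerment $139,000; disorderly conduct $7,400.
Stacking rule: sum of all bases. $139,000 + $7,400 = $146,400.
Offense committed while on probation or parole (+25%): $146,400 × 1.25 = $183,000.
Voluntary surrender to law enforcement (−30%): $183,000 × 0.7 = $128,100.
Victim suffered great bodily injury (+100%): $128,100 × 2 = $256,200.
$256,200 is at or above the $500 minimum.

$256,200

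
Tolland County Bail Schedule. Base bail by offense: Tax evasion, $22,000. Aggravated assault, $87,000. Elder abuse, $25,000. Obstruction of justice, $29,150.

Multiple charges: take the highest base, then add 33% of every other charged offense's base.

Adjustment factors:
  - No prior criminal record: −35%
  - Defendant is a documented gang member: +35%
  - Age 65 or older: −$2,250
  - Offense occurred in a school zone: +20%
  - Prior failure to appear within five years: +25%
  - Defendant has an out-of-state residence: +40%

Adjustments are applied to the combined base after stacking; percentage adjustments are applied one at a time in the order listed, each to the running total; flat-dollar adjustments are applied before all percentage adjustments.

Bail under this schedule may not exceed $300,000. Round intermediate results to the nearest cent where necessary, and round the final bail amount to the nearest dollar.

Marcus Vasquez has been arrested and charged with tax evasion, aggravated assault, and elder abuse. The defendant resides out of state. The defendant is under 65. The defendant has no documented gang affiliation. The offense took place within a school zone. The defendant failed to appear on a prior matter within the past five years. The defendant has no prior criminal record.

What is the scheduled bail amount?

$139,926

Base amounts from the schedule: tax evasion $22,000; aggravated assault $87,000; elder abuse $25,000.
Stacking rule: highest base plus 33% of each additional charge. Highest is aggravated assault at $87,000. Additional: $22,000 × 33% = $7,260; $25,000 × 33% = $8,250. Combined base = $87,000 + $15,510 = $102,510.
No prior criminal record (−35%): $102,510 × 0.65 = $66,631.50.
Offense occurred in a school zone (+20%): $66,631.50 × 1.2 = $79,957.80.
Prior failure to appear within five years (+25%): $79,957.80 × 1.25 = $99,947.25.
Defendant has an out-of-state residence (+40%): $99,947.25 × 1.4 = $139,926.15.
$139,926.15 is within the $300,000 maximum.
Rounded to the nearest dollar: $139,926.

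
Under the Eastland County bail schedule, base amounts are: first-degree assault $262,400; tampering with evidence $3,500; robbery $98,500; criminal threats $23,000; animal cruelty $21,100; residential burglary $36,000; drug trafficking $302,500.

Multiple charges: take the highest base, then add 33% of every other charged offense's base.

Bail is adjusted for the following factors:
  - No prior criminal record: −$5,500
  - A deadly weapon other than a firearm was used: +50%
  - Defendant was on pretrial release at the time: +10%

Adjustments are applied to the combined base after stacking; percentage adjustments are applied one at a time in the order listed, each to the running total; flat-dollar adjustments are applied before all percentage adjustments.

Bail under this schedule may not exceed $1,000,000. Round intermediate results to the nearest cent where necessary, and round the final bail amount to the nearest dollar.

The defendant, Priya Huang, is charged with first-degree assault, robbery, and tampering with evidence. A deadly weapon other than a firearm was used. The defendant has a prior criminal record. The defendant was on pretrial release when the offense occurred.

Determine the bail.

$488,499

Base amounts from the schedule: first-degree assault $262,400; robbery $98,500; tampering with evidence $3,500.
Stacking rule: highest base plus 33% of each additional charge. Highest is first-degree assault at $262,400. Additional: $98,500 × 33% = $32,505; $3,500 × 33% = $1,155. Combined base = $262,400 + $33,660 = $296,060.
A deadly weapon other than a firearm was used (+50%): $296,060 × 1.5 = $444,090.
Defendant was on pretrial release at the time (+10%): $444,090 × 1.1 = $488,499.
$488,499 is within the $1,000,000 maximum.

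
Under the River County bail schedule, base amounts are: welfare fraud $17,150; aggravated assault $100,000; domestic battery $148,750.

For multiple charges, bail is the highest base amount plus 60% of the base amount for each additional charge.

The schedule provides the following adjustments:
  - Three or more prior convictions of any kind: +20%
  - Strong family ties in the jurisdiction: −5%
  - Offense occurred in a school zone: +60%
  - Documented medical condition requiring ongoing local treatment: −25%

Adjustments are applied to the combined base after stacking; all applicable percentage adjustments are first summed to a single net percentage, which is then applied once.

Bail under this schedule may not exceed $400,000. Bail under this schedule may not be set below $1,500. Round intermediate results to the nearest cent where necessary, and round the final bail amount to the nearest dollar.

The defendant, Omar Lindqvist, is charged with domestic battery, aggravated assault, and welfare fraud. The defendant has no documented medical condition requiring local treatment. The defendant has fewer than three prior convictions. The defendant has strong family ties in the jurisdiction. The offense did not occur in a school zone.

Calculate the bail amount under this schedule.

$208,088

Base amounts from the schedule: domestic battery $148,750; aggravated assault $100,000; welfare fraud $17,150.
Stacking rule: highest base plus 60% of each additional charge. Highest is domestic battery at $148,750. Additional: $100,000 × 60% = $60,000; $17,150 × 60% = $10,290. Combined base = $148,750 + $70,290 = $219,040.
Strong family ties in the jurisdiction (−5%): $219,040 × 0.95 = $208,088.
$208,088 is within the $400,000 maximum.
$208,088 is at or above the $1,500 minimum.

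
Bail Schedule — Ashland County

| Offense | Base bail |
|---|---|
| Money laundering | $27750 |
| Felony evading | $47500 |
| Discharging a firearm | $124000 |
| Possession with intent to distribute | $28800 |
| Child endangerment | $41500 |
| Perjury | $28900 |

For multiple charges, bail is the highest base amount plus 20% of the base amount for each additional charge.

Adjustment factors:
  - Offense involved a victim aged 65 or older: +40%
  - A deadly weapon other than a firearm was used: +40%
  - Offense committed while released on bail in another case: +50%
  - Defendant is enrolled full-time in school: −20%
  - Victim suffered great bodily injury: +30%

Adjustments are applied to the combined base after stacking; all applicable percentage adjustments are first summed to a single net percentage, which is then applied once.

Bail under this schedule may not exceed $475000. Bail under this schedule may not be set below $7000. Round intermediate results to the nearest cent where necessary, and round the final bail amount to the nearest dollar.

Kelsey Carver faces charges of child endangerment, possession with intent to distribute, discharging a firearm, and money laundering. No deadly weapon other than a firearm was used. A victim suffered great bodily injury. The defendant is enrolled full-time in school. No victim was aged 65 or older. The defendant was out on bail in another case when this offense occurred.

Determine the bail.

$229776

Base amounts from the schedule: child endangerment $41500; possession with intent to distribute $28800; discharging a firearm $124000; money laundering $27750.
Stacking rule: highest base plus 20% of each additional charge. Highest is discharging a firearm at $124000. Additional: $41500 × 20% = $8300; $28800 × 20% = $5760; $27750 × 20% = $5550. Combined base = $124000 + $19610 = $143610.
Net percentage adjustment: +50% −20% +30% = +60%. $143610 × 1.6 = $229776.
$229776 is within the $475000 maximum.
$229776 is at or above the $7000 minimum.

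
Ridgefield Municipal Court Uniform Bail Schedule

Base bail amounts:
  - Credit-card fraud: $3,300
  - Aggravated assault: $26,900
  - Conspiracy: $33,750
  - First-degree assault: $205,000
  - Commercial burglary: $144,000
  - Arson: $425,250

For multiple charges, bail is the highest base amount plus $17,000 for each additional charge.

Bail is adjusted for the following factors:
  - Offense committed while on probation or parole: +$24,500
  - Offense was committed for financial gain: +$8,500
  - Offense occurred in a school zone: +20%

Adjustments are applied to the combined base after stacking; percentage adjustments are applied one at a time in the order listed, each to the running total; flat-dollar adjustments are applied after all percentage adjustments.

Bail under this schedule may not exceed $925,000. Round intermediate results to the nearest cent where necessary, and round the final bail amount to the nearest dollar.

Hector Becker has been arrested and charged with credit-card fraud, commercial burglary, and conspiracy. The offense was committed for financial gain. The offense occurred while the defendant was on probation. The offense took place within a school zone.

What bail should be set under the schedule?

Base amounts from the schedule: credit-card fraud $3,300; commercial burglary $144,000; conspiracy $33,750.
Stacking rule: highest base plus $17,000 per additional charge. Highest is commercial burglary at $144,000; 2 additional charges → +$34,000. Combined base = $178,000.
Offense occurred in a school zone (+20%): $178,000 × 1.2 = $213,600.
Offense committed while on probation or parole (+$24,500 flat): $213,600 + $24,500 = $238,100.
Offense was committed for financial gain (+$8,500 flat): $238,100 + $8,500 = $246,600.
$246,600 is within the $925,000 maximum.

$246,600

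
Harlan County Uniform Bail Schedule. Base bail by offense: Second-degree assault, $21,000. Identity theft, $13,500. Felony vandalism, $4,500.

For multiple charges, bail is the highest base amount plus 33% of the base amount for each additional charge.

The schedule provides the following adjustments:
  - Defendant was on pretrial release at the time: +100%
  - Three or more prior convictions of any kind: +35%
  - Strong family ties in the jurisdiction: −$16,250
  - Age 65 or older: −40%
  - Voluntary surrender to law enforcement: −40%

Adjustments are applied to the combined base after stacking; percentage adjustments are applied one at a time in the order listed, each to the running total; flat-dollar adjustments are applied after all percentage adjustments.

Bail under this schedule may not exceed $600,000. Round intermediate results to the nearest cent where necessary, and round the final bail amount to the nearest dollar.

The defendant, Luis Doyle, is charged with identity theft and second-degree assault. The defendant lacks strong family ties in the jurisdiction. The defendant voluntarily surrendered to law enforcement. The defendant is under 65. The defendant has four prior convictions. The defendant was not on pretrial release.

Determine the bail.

$20,619

Base amounts from the schedule: identity theft $13,500; second-degree assault $21,000.
Stacking rule: highest base plus 33% of each additional charge. Highest is second-degree assault at $21,000. Additional: $13,500 × 33% = $4,455. Combined base = $21,000 + $4,455 = $25,455.
Three or more prior convictions of any kind (+35%): $25,455 × 1.35 = $34,364.25.
Voluntary surrender to law enforcement (−40%): $34,364.25 × 0.6 = $20,618.55.
$20,618.55 is within the $600,000 maximum.
Rounded to the nearest dollar: $20,619.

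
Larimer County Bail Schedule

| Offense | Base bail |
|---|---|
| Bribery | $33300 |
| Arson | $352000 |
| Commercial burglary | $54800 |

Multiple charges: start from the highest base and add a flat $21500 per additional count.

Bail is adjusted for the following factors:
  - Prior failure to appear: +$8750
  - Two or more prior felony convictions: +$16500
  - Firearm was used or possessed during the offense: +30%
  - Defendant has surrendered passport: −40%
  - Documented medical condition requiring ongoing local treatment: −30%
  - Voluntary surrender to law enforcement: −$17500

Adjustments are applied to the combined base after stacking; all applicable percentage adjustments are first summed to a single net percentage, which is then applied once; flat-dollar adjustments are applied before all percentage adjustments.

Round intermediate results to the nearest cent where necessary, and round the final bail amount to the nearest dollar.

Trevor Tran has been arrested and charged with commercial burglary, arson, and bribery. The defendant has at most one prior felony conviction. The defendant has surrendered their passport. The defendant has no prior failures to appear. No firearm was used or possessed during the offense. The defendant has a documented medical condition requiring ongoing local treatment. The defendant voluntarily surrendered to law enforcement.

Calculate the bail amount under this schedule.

$113250

Base amounts from the schedule: commercial burglary $54800; arson $352000; bribery $33300.
Stacking rule: highest base plus $21500 per additional charge. Highest is arson at $352000; 2 additional charges → +$43000. Combined base = $395000.
Voluntary surrender to law enforcement (−$17500 flat): $395000 − $17500 = $377500.
Net percentage adjustment: −40% −30% = −70%. $377500 × 0.3 = $113250.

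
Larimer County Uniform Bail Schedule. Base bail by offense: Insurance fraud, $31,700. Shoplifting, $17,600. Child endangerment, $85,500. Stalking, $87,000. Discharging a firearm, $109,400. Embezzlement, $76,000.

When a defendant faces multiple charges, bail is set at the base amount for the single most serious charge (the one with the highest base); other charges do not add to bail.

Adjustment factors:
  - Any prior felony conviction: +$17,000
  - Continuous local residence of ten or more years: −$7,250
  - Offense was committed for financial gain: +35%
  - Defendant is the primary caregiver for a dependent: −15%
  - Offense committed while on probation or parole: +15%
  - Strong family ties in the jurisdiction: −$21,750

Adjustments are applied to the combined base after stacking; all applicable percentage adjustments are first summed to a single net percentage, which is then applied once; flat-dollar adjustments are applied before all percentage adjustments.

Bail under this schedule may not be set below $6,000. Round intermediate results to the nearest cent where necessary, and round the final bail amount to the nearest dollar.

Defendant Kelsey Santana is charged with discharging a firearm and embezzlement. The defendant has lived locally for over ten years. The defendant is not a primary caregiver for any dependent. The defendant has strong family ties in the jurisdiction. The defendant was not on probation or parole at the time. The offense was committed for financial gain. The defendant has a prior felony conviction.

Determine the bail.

Base amounts from the schedule: discharging a firearm $109,400; embezzlement $76,000.
Stacking rule: use the highest base only. Highest is discharging a firearm at $109,400. Combined base = $109,400.
Any prior felony conviction (+$17,000 flat): $109,400 + $17,000 = $126,400.
Continuous local residence of ten or more years (−$7,250 flat): $126,400 − $7,250 = $119,150.
Strong family ties in the jurisdiction (−$21,750 flat): $119,150 − $21,750 = $97,400.
Offense was committed for financial gain (+35%): $97,400 × 1.35 = $131,490.
$131,490 is at or above the $6,000 minimum.

$131,490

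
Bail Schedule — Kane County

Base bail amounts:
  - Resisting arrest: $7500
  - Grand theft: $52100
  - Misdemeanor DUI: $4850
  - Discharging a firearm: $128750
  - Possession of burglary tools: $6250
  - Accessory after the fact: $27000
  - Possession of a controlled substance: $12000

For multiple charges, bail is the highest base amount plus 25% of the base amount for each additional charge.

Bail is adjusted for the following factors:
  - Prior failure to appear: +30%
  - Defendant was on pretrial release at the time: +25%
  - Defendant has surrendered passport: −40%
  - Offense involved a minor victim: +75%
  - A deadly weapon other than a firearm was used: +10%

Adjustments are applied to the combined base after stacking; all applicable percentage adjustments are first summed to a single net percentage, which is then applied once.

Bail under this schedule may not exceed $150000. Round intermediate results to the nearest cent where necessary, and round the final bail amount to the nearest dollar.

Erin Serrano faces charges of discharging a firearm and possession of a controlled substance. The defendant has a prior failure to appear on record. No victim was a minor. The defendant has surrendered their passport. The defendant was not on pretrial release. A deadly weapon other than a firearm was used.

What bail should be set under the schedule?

$131750

Base amounts from the schedule: discharging a firearm $128750; possession of a controlled substance $12000.
Stacking rule: highest base plus 25% of each additional charge. Highest is discharging a firearm at $128750. Additional: $12000 × 25% = $3000. Combined base = $128750 + $3000 = $131750.
Net percentage adjustment: +30% −40% +10% = +0%. $131750 × 1 = $131750.
$131750 is within the $150000 maximum.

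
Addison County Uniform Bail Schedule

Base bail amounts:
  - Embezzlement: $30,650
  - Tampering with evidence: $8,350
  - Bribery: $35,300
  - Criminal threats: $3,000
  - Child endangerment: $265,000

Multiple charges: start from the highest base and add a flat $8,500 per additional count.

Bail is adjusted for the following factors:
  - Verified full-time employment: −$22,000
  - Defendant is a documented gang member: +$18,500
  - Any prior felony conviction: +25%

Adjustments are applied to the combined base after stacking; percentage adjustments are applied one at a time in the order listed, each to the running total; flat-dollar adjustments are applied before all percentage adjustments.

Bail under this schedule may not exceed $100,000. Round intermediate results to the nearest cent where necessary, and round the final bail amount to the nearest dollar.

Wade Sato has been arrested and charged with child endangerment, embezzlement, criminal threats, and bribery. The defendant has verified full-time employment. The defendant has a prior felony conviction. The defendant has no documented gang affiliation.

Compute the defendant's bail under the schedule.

$100,000

Base amounts from the schedule: child endangerment $265,000; embezzlement $30,650; criminal threats $3,000; bribery $35,300.
Stacking rule: highest base plus $8,500 per additional charge. Highest is child endangerment at $265,000; 3 additional charges → +$25,500. Combined base = $290,500.
Verified full-time employment (−$22,000 flat): $290,500 − $22,000 = $268,500.
Any prior felony conviction (+25%): $268,500 × 1.25 = $335,625.
Result $335,625 exceeds the maximum of $100,000; bail is capped at $100,000.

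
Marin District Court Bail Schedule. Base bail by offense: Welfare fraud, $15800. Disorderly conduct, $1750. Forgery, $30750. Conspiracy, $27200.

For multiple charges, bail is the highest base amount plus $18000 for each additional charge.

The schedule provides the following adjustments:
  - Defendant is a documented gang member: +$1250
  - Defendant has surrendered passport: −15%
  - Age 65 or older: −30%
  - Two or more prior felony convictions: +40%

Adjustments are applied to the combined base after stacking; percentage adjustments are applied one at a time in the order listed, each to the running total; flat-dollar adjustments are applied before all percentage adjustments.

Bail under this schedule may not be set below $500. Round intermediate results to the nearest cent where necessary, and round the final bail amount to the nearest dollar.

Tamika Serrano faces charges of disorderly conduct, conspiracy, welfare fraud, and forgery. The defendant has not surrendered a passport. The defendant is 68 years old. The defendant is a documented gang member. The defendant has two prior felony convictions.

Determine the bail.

$84280

Base amounts from the schedule: disorderly conduct $1750; conspiracy $27200; welfare fraud $15800; forgery $30750.
Stacking rule: highest base plus $18000 per additional charge. Highest is forgery at $30750; 3 additional charges → +$54000. Combined base = $84750.
Defendant is a documented gang member (+$1250 flat): $84750 + $1250 = $86000.
Age 65 or older (−30%): $86000 × 0.7 = $60200.
Two or more prior felony convictions (+40%): $60200 × 1.4 = $84280.
$84280 is at or above the $500 minimum.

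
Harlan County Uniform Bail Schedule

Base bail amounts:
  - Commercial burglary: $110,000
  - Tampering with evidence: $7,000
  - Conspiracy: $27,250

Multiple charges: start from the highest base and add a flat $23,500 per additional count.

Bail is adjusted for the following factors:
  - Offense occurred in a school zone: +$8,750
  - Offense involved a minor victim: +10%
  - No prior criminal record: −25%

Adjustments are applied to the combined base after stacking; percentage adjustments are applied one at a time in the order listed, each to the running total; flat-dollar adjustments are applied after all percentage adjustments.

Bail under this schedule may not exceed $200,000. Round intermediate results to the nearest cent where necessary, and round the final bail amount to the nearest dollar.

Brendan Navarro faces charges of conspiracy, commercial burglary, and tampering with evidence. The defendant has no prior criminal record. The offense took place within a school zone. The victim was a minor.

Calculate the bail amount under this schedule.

$138,275

Base amounts from the schedule: conspiracy $27,250; commercial burglary $110,000; tampering with evidence $7,000.
Stacking rule: highest base plus $23,500 per additional charge. Highest is commercial burglary at $110,000; 2 additional charges → +$47,000. Combined base = $157,000.
Offense involved a minor victim (+10%): $157,000 × 1.1 = $172,700.
No prior criminal record (−25%): $172,700 × 0.75 = $129,525.
Offense occurred in a school zone (+$8,750 flat): $129,525 + $8,750 = $138,275.
$138,275 is within the $200,000 maximum.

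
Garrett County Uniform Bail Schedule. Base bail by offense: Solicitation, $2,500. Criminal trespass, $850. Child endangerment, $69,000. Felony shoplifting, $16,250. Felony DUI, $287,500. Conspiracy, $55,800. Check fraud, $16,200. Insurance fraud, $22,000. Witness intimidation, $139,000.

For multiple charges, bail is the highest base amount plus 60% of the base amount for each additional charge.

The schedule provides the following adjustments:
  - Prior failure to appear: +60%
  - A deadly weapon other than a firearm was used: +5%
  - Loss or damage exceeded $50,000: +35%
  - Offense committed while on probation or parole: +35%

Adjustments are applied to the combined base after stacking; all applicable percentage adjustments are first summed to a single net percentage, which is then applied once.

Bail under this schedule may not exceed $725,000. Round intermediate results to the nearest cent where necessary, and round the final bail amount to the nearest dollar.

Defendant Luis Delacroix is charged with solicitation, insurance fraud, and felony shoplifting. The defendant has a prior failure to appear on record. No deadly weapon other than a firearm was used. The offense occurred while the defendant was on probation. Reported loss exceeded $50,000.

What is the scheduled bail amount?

$76,475

Base amounts from the schedule: solicitation $2,500; insurance fraud $22,000; felony shoplifting $16,250.
Stacking rule: highest base plus 60% of each additional charge. Highest is insurance fraud at $22,000. Additional: $2,500 × 60% = $1,500; $16,250 × 60% = $9,750. Combined base = $22,000 + $11,250 = $33,250.
Net percentage adjustment: +60% +35% +35% = +130%. $33,250 × 2.3 = $76,475.
$76,475 is within the $725,000 maximum.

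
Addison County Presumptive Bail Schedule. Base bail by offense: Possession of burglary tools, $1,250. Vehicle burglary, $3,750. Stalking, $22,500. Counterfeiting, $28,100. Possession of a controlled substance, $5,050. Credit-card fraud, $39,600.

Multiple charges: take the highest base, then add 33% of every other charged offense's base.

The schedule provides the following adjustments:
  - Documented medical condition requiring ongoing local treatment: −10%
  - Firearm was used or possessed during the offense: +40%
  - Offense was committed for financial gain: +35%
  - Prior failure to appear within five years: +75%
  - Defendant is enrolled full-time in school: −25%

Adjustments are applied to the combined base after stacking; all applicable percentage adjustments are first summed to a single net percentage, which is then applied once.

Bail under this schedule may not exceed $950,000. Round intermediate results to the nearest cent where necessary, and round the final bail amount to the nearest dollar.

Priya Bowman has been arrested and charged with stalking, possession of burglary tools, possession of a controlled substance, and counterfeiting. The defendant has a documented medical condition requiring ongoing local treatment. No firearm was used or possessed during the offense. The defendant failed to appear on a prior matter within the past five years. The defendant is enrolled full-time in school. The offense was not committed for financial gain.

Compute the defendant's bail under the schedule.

$52,646

Base amounts from the schedule: stalking $22,500; possession of burglary tools $1,250; possession of a controlled substance $5,050; counterfeiting $28,100.
Stacking rule: highest base plus 33% of each additional charge. Highest is counterfeiting at $28,100. Additional: $22,500 × 33% = $7,425; $1,250 × 33% = $412.50; $5,050 × 33% = $1,666.50. Combined base = $28,100 + $9,504 = $37,604.
Net percentage adjustment: −10% +75% −25% = +40%. $37,604 × 1.4 = $52,645.60.
$52,645.60 is within the $950,000 maximum.
Rounded to the nearest dollar: $52,646.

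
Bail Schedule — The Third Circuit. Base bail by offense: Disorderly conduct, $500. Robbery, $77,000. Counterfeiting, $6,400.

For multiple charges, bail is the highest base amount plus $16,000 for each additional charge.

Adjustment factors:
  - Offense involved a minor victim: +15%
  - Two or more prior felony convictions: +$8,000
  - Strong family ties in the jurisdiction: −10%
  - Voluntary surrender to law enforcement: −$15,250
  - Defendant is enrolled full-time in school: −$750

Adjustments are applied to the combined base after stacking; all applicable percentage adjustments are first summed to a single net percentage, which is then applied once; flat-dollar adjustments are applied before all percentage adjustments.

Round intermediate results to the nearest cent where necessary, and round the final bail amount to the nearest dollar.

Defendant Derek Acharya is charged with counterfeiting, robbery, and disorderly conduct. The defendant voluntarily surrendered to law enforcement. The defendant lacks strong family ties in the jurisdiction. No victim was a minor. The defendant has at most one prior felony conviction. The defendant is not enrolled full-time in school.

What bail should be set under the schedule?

Base amounts from the schedule: counterfeiting $6,400; robbery $77,000; disorderly conduct $500.
Stacking rule: highest base plus $16,000 per additional charge. Highest is robbery at $77,000; 2 additional charges → +$32,000. Combined base = $109,000.
Voluntary surrender to law enforcement (−$15,250 flat): $109,000 − $15,250 = $93,750.

$93,750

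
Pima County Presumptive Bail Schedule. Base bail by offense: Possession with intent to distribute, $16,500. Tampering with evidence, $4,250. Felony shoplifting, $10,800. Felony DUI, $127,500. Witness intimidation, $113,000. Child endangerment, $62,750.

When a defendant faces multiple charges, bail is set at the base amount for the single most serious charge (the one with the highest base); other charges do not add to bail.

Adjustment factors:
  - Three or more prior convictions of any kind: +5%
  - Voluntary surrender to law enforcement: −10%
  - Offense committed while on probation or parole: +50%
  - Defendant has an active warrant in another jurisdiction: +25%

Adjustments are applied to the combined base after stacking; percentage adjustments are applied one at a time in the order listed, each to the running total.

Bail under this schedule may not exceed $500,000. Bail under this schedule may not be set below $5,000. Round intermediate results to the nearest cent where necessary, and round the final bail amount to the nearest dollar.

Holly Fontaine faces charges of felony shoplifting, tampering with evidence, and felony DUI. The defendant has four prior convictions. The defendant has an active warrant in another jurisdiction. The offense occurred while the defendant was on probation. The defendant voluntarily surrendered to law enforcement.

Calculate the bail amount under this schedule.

$225,914

Base amounts from the schedule: felony shoplifting $10,800; tampering with evidence $4,250; felony DUI $127,500.
Stacking rule: use the highest base only. Highest is felony DUI at $127,500. Combined base = $127,500.
Three or more prior convictions of any kind (+5%): $127,500 × 1.05 = $133,875.
Voluntary surrender to law enforcement (−10%): $133,875 × 0.9 = $120,487.50.
Offense committed while on probation or parole (+50%): $120,487.50 × 1.5 = $180,731.25.
Defendant has an active warrant in another jurisdiction (+25%): $180,731.25 × 1.25 = $225,914.06.
$225,914.06 is within the $500,000 maximum.
$225,914.06 is at or above the $5,000 minimum.
Rounded to the nearest dollar: $225,914.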